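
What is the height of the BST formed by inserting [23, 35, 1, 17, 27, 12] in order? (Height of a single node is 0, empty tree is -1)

Insertion order: [23, 35, 1, 17, 27, 12]
Tree (level-order array): [23, 1, 35, None, 17, 27, None, 12]
Compute height bottom-up (empty subtree = -1):
  height(12) = 1 + max(-1, -1) = 0
  height(17) = 1 + max(0, -1) = 1
  height(1) = 1 + max(-1, 1) = 2
  height(27) = 1 + max(-1, -1) = 0
  height(35) = 1 + max(0, -1) = 1
  height(23) = 1 + max(2, 1) = 3
Height = 3


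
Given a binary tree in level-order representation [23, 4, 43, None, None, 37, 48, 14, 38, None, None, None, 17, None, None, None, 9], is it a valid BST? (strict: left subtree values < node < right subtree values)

Level-order array: [23, 4, 43, None, None, 37, 48, 14, 38, None, None, None, 17, None, None, None, 9]
Validate using subtree bounds (lo, hi): at each node, require lo < value < hi,
then recurse left with hi=value and right with lo=value.
Preorder trace (stopping at first violation):
  at node 23 with bounds (-inf, +inf): OK
  at node 4 with bounds (-inf, 23): OK
  at node 43 with bounds (23, +inf): OK
  at node 37 with bounds (23, 43): OK
  at node 14 with bounds (23, 37): VIOLATION
Node 14 violates its bound: not (23 < 14 < 37).
Result: Not a valid BST


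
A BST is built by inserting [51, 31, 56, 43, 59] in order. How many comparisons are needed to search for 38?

Search path for 38: 51 -> 31 -> 43
Found: False
Comparisons: 3


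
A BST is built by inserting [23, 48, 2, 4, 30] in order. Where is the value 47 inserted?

Starting tree (level order): [23, 2, 48, None, 4, 30]
Insertion path: 23 -> 48 -> 30
Result: insert 47 as right child of 30
Final tree (level order): [23, 2, 48, None, 4, 30, None, None, None, None, 47]


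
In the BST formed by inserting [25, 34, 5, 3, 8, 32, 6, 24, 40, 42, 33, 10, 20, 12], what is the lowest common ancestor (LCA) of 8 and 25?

Tree insertion order: [25, 34, 5, 3, 8, 32, 6, 24, 40, 42, 33, 10, 20, 12]
Tree (level-order array): [25, 5, 34, 3, 8, 32, 40, None, None, 6, 24, None, 33, None, 42, None, None, 10, None, None, None, None, None, None, 20, 12]
In a BST, the LCA of p=8, q=25 is the first node v on the
root-to-leaf path with p <= v <= q (go left if both < v, right if both > v).
Walk from root:
  at 25: 8 <= 25 <= 25, this is the LCA
LCA = 25


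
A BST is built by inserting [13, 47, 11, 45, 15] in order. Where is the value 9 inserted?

Starting tree (level order): [13, 11, 47, None, None, 45, None, 15]
Insertion path: 13 -> 11
Result: insert 9 as left child of 11
Final tree (level order): [13, 11, 47, 9, None, 45, None, None, None, 15]


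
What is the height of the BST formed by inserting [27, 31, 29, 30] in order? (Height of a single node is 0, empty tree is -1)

Insertion order: [27, 31, 29, 30]
Tree (level-order array): [27, None, 31, 29, None, None, 30]
Compute height bottom-up (empty subtree = -1):
  height(30) = 1 + max(-1, -1) = 0
  height(29) = 1 + max(-1, 0) = 1
  height(31) = 1 + max(1, -1) = 2
  height(27) = 1 + max(-1, 2) = 3
Height = 3


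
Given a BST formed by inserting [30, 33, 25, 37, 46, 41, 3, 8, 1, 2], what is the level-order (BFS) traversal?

Tree insertion order: [30, 33, 25, 37, 46, 41, 3, 8, 1, 2]
Tree (level-order array): [30, 25, 33, 3, None, None, 37, 1, 8, None, 46, None, 2, None, None, 41]
BFS from the root, enqueuing left then right child of each popped node:
  queue [30] -> pop 30, enqueue [25, 33], visited so far: [30]
  queue [25, 33] -> pop 25, enqueue [3], visited so far: [30, 25]
  queue [33, 3] -> pop 33, enqueue [37], visited so far: [30, 25, 33]
  queue [3, 37] -> pop 3, enqueue [1, 8], visited so far: [30, 25, 33, 3]
  queue [37, 1, 8] -> pop 37, enqueue [46], visited so far: [30, 25, 33, 3, 37]
  queue [1, 8, 46] -> pop 1, enqueue [2], visited so far: [30, 25, 33, 3, 37, 1]
  queue [8, 46, 2] -> pop 8, enqueue [none], visited so far: [30, 25, 33, 3, 37, 1, 8]
  queue [46, 2] -> pop 46, enqueue [41], visited so far: [30, 25, 33, 3, 37, 1, 8, 46]
  queue [2, 41] -> pop 2, enqueue [none], visited so far: [30, 25, 33, 3, 37, 1, 8, 46, 2]
  queue [41] -> pop 41, enqueue [none], visited so far: [30, 25, 33, 3, 37, 1, 8, 46, 2, 41]
Result: [30, 25, 33, 3, 37, 1, 8, 46, 2, 41]


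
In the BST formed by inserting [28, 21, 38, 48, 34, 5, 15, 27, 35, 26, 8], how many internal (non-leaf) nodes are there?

Tree built from: [28, 21, 38, 48, 34, 5, 15, 27, 35, 26, 8]
Tree (level-order array): [28, 21, 38, 5, 27, 34, 48, None, 15, 26, None, None, 35, None, None, 8]
Rule: An internal node has at least one child.
Per-node child counts:
  node 28: 2 child(ren)
  node 21: 2 child(ren)
  node 5: 1 child(ren)
  node 15: 1 child(ren)
  node 8: 0 child(ren)
  node 27: 1 child(ren)
  node 26: 0 child(ren)
  node 38: 2 child(ren)
  node 34: 1 child(ren)
  node 35: 0 child(ren)
  node 48: 0 child(ren)
Matching nodes: [28, 21, 5, 15, 27, 38, 34]
Count of internal (non-leaf) nodes: 7


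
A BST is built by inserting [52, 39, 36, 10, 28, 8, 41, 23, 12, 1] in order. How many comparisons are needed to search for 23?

Search path for 23: 52 -> 39 -> 36 -> 10 -> 28 -> 23
Found: True
Comparisons: 6


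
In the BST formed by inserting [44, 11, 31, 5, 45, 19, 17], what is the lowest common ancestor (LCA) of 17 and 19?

Tree insertion order: [44, 11, 31, 5, 45, 19, 17]
Tree (level-order array): [44, 11, 45, 5, 31, None, None, None, None, 19, None, 17]
In a BST, the LCA of p=17, q=19 is the first node v on the
root-to-leaf path with p <= v <= q (go left if both < v, right if both > v).
Walk from root:
  at 44: both 17 and 19 < 44, go left
  at 11: both 17 and 19 > 11, go right
  at 31: both 17 and 19 < 31, go left
  at 19: 17 <= 19 <= 19, this is the LCA
LCA = 19


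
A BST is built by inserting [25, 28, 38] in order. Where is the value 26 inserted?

Starting tree (level order): [25, None, 28, None, 38]
Insertion path: 25 -> 28
Result: insert 26 as left child of 28
Final tree (level order): [25, None, 28, 26, 38]


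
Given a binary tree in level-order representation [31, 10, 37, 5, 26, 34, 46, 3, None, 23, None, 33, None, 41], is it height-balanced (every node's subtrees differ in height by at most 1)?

Tree (level-order array): [31, 10, 37, 5, 26, 34, 46, 3, None, 23, None, 33, None, 41]
Definition: a tree is height-balanced if, at every node, |h(left) - h(right)| <= 1 (empty subtree has height -1).
Bottom-up per-node check:
  node 3: h_left=-1, h_right=-1, diff=0 [OK], height=0
  node 5: h_left=0, h_right=-1, diff=1 [OK], height=1
  node 23: h_left=-1, h_right=-1, diff=0 [OK], height=0
  node 26: h_left=0, h_right=-1, diff=1 [OK], height=1
  node 10: h_left=1, h_right=1, diff=0 [OK], height=2
  node 33: h_left=-1, h_right=-1, diff=0 [OK], height=0
  node 34: h_left=0, h_right=-1, diff=1 [OK], height=1
  node 41: h_left=-1, h_right=-1, diff=0 [OK], height=0
  node 46: h_left=0, h_right=-1, diff=1 [OK], height=1
  node 37: h_left=1, h_right=1, diff=0 [OK], height=2
  node 31: h_left=2, h_right=2, diff=0 [OK], height=3
All nodes satisfy the balance condition.
Result: Balanced


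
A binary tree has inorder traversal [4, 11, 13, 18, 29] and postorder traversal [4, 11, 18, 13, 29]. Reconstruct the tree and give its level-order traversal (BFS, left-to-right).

Inorder:   [4, 11, 13, 18, 29]
Postorder: [4, 11, 18, 13, 29]
Algorithm: postorder visits root last, so walk postorder right-to-left;
each value is the root of the current inorder slice — split it at that
value, recurse on the right subtree first, then the left.
Recursive splits:
  root=29; inorder splits into left=[4, 11, 13, 18], right=[]
  root=13; inorder splits into left=[4, 11], right=[18]
  root=18; inorder splits into left=[], right=[]
  root=11; inorder splits into left=[4], right=[]
  root=4; inorder splits into left=[], right=[]
Reconstructed level-order: [29, 13, 11, 18, 4]


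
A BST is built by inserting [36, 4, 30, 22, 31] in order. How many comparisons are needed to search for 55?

Search path for 55: 36
Found: False
Comparisons: 1


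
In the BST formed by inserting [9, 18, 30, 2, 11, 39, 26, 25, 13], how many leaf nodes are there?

Tree built from: [9, 18, 30, 2, 11, 39, 26, 25, 13]
Tree (level-order array): [9, 2, 18, None, None, 11, 30, None, 13, 26, 39, None, None, 25]
Rule: A leaf has 0 children.
Per-node child counts:
  node 9: 2 child(ren)
  node 2: 0 child(ren)
  node 18: 2 child(ren)
  node 11: 1 child(ren)
  node 13: 0 child(ren)
  node 30: 2 child(ren)
  node 26: 1 child(ren)
  node 25: 0 child(ren)
  node 39: 0 child(ren)
Matching nodes: [2, 13, 25, 39]
Count of leaf nodes: 4


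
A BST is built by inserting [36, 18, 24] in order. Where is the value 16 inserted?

Starting tree (level order): [36, 18, None, None, 24]
Insertion path: 36 -> 18
Result: insert 16 as left child of 18
Final tree (level order): [36, 18, None, 16, 24]


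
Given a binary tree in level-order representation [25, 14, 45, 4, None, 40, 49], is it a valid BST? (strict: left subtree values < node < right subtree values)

Level-order array: [25, 14, 45, 4, None, 40, 49]
Validate using subtree bounds (lo, hi): at each node, require lo < value < hi,
then recurse left with hi=value and right with lo=value.
Preorder trace (stopping at first violation):
  at node 25 with bounds (-inf, +inf): OK
  at node 14 with bounds (-inf, 25): OK
  at node 4 with bounds (-inf, 14): OK
  at node 45 with bounds (25, +inf): OK
  at node 40 with bounds (25, 45): OK
  at node 49 with bounds (45, +inf): OK
No violation found at any node.
Result: Valid BST


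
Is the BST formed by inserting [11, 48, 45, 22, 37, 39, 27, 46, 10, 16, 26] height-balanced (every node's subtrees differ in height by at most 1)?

Tree (level-order array): [11, 10, 48, None, None, 45, None, 22, 46, 16, 37, None, None, None, None, 27, 39, 26]
Definition: a tree is height-balanced if, at every node, |h(left) - h(right)| <= 1 (empty subtree has height -1).
Bottom-up per-node check:
  node 10: h_left=-1, h_right=-1, diff=0 [OK], height=0
  node 16: h_left=-1, h_right=-1, diff=0 [OK], height=0
  node 26: h_left=-1, h_right=-1, diff=0 [OK], height=0
  node 27: h_left=0, h_right=-1, diff=1 [OK], height=1
  node 39: h_left=-1, h_right=-1, diff=0 [OK], height=0
  node 37: h_left=1, h_right=0, diff=1 [OK], height=2
  node 22: h_left=0, h_right=2, diff=2 [FAIL (|0-2|=2 > 1)], height=3
  node 46: h_left=-1, h_right=-1, diff=0 [OK], height=0
  node 45: h_left=3, h_right=0, diff=3 [FAIL (|3-0|=3 > 1)], height=4
  node 48: h_left=4, h_right=-1, diff=5 [FAIL (|4--1|=5 > 1)], height=5
  node 11: h_left=0, h_right=5, diff=5 [FAIL (|0-5|=5 > 1)], height=6
Node 22 violates the condition: |0 - 2| = 2 > 1.
Result: Not balanced


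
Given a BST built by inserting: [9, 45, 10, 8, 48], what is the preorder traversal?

Tree insertion order: [9, 45, 10, 8, 48]
Tree (level-order array): [9, 8, 45, None, None, 10, 48]
Preorder traversal: [9, 8, 45, 10, 48]


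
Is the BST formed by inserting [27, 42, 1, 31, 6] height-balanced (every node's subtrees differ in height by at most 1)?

Tree (level-order array): [27, 1, 42, None, 6, 31]
Definition: a tree is height-balanced if, at every node, |h(left) - h(right)| <= 1 (empty subtree has height -1).
Bottom-up per-node check:
  node 6: h_left=-1, h_right=-1, diff=0 [OK], height=0
  node 1: h_left=-1, h_right=0, diff=1 [OK], height=1
  node 31: h_left=-1, h_right=-1, diff=0 [OK], height=0
  node 42: h_left=0, h_right=-1, diff=1 [OK], height=1
  node 27: h_left=1, h_right=1, diff=0 [OK], height=2
All nodes satisfy the balance condition.
Result: Balanced


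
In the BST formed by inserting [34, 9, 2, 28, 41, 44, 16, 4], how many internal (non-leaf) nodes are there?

Tree built from: [34, 9, 2, 28, 41, 44, 16, 4]
Tree (level-order array): [34, 9, 41, 2, 28, None, 44, None, 4, 16]
Rule: An internal node has at least one child.
Per-node child counts:
  node 34: 2 child(ren)
  node 9: 2 child(ren)
  node 2: 1 child(ren)
  node 4: 0 child(ren)
  node 28: 1 child(ren)
  node 16: 0 child(ren)
  node 41: 1 child(ren)
  node 44: 0 child(ren)
Matching nodes: [34, 9, 2, 28, 41]
Count of internal (non-leaf) nodes: 5


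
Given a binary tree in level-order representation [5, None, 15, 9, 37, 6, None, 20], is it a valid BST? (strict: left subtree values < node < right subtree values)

Level-order array: [5, None, 15, 9, 37, 6, None, 20]
Validate using subtree bounds (lo, hi): at each node, require lo < value < hi,
then recurse left with hi=value and right with lo=value.
Preorder trace (stopping at first violation):
  at node 5 with bounds (-inf, +inf): OK
  at node 15 with bounds (5, +inf): OK
  at node 9 with bounds (5, 15): OK
  at node 6 with bounds (5, 9): OK
  at node 37 with bounds (15, +inf): OK
  at node 20 with bounds (15, 37): OK
No violation found at any node.
Result: Valid BST


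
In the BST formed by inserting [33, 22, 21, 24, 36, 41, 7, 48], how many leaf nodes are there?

Tree built from: [33, 22, 21, 24, 36, 41, 7, 48]
Tree (level-order array): [33, 22, 36, 21, 24, None, 41, 7, None, None, None, None, 48]
Rule: A leaf has 0 children.
Per-node child counts:
  node 33: 2 child(ren)
  node 22: 2 child(ren)
  node 21: 1 child(ren)
  node 7: 0 child(ren)
  node 24: 0 child(ren)
  node 36: 1 child(ren)
  node 41: 1 child(ren)
  node 48: 0 child(ren)
Matching nodes: [7, 24, 48]
Count of leaf nodes: 3


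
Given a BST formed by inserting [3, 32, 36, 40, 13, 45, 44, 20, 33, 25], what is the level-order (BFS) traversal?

Tree insertion order: [3, 32, 36, 40, 13, 45, 44, 20, 33, 25]
Tree (level-order array): [3, None, 32, 13, 36, None, 20, 33, 40, None, 25, None, None, None, 45, None, None, 44]
BFS from the root, enqueuing left then right child of each popped node:
  queue [3] -> pop 3, enqueue [32], visited so far: [3]
  queue [32] -> pop 32, enqueue [13, 36], visited so far: [3, 32]
  queue [13, 36] -> pop 13, enqueue [20], visited so far: [3, 32, 13]
  queue [36, 20] -> pop 36, enqueue [33, 40], visited so far: [3, 32, 13, 36]
  queue [20, 33, 40] -> pop 20, enqueue [25], visited so far: [3, 32, 13, 36, 20]
  queue [33, 40, 25] -> pop 33, enqueue [none], visited so far: [3, 32, 13, 36, 20, 33]
  queue [40, 25] -> pop 40, enqueue [45], visited so far: [3, 32, 13, 36, 20, 33, 40]
  queue [25, 45] -> pop 25, enqueue [none], visited so far: [3, 32, 13, 36, 20, 33, 40, 25]
  queue [45] -> pop 45, enqueue [44], visited so far: [3, 32, 13, 36, 20, 33, 40, 25, 45]
  queue [44] -> pop 44, enqueue [none], visited so far: [3, 32, 13, 36, 20, 33, 40, 25, 45, 44]
Result: [3, 32, 13, 36, 20, 33, 40, 25, 45, 44]


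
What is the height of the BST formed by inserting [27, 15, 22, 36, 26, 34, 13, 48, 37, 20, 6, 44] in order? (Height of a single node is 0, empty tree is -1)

Insertion order: [27, 15, 22, 36, 26, 34, 13, 48, 37, 20, 6, 44]
Tree (level-order array): [27, 15, 36, 13, 22, 34, 48, 6, None, 20, 26, None, None, 37, None, None, None, None, None, None, None, None, 44]
Compute height bottom-up (empty subtree = -1):
  height(6) = 1 + max(-1, -1) = 0
  height(13) = 1 + max(0, -1) = 1
  height(20) = 1 + max(-1, -1) = 0
  height(26) = 1 + max(-1, -1) = 0
  height(22) = 1 + max(0, 0) = 1
  height(15) = 1 + max(1, 1) = 2
  height(34) = 1 + max(-1, -1) = 0
  height(44) = 1 + max(-1, -1) = 0
  height(37) = 1 + max(-1, 0) = 1
  height(48) = 1 + max(1, -1) = 2
  height(36) = 1 + max(0, 2) = 3
  height(27) = 1 + max(2, 3) = 4
Height = 4


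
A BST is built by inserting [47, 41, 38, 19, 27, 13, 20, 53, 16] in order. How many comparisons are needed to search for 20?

Search path for 20: 47 -> 41 -> 38 -> 19 -> 27 -> 20
Found: True
Comparisons: 6


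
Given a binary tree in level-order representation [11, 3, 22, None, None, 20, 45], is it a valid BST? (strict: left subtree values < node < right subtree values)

Level-order array: [11, 3, 22, None, None, 20, 45]
Validate using subtree bounds (lo, hi): at each node, require lo < value < hi,
then recurse left with hi=value and right with lo=value.
Preorder trace (stopping at first violation):
  at node 11 with bounds (-inf, +inf): OK
  at node 3 with bounds (-inf, 11): OK
  at node 22 with bounds (11, +inf): OK
  at node 20 with bounds (11, 22): OK
  at node 45 with bounds (22, +inf): OK
No violation found at any node.
Result: Valid BST


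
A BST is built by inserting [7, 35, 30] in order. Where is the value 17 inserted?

Starting tree (level order): [7, None, 35, 30]
Insertion path: 7 -> 35 -> 30
Result: insert 17 as left child of 30
Final tree (level order): [7, None, 35, 30, None, 17]


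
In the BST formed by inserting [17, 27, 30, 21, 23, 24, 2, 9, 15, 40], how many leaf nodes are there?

Tree built from: [17, 27, 30, 21, 23, 24, 2, 9, 15, 40]
Tree (level-order array): [17, 2, 27, None, 9, 21, 30, None, 15, None, 23, None, 40, None, None, None, 24]
Rule: A leaf has 0 children.
Per-node child counts:
  node 17: 2 child(ren)
  node 2: 1 child(ren)
  node 9: 1 child(ren)
  node 15: 0 child(ren)
  node 27: 2 child(ren)
  node 21: 1 child(ren)
  node 23: 1 child(ren)
  node 24: 0 child(ren)
  node 30: 1 child(ren)
  node 40: 0 child(ren)
Matching nodes: [15, 24, 40]
Count of leaf nodes: 3


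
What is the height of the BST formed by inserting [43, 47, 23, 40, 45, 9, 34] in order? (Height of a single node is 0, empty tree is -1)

Insertion order: [43, 47, 23, 40, 45, 9, 34]
Tree (level-order array): [43, 23, 47, 9, 40, 45, None, None, None, 34]
Compute height bottom-up (empty subtree = -1):
  height(9) = 1 + max(-1, -1) = 0
  height(34) = 1 + max(-1, -1) = 0
  height(40) = 1 + max(0, -1) = 1
  height(23) = 1 + max(0, 1) = 2
  height(45) = 1 + max(-1, -1) = 0
  height(47) = 1 + max(0, -1) = 1
  height(43) = 1 + max(2, 1) = 3
Height = 3


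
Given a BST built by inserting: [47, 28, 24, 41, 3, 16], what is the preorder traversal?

Tree insertion order: [47, 28, 24, 41, 3, 16]
Tree (level-order array): [47, 28, None, 24, 41, 3, None, None, None, None, 16]
Preorder traversal: [47, 28, 24, 3, 16, 41]


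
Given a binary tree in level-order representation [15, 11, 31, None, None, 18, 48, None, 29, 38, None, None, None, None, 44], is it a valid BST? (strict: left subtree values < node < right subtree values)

Level-order array: [15, 11, 31, None, None, 18, 48, None, 29, 38, None, None, None, None, 44]
Validate using subtree bounds (lo, hi): at each node, require lo < value < hi,
then recurse left with hi=value and right with lo=value.
Preorder trace (stopping at first violation):
  at node 15 with bounds (-inf, +inf): OK
  at node 11 with bounds (-inf, 15): OK
  at node 31 with bounds (15, +inf): OK
  at node 18 with bounds (15, 31): OK
  at node 29 with bounds (18, 31): OK
  at node 48 with bounds (31, +inf): OK
  at node 38 with bounds (31, 48): OK
  at node 44 with bounds (38, 48): OK
No violation found at any node.
Result: Valid BST


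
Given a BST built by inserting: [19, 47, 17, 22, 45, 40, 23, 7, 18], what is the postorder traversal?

Tree insertion order: [19, 47, 17, 22, 45, 40, 23, 7, 18]
Tree (level-order array): [19, 17, 47, 7, 18, 22, None, None, None, None, None, None, 45, 40, None, 23]
Postorder traversal: [7, 18, 17, 23, 40, 45, 22, 47, 19]


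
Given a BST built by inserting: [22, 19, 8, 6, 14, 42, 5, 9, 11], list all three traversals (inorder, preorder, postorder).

Tree insertion order: [22, 19, 8, 6, 14, 42, 5, 9, 11]
Tree (level-order array): [22, 19, 42, 8, None, None, None, 6, 14, 5, None, 9, None, None, None, None, 11]
Inorder (L, root, R): [5, 6, 8, 9, 11, 14, 19, 22, 42]
Preorder (root, L, R): [22, 19, 8, 6, 5, 14, 9, 11, 42]
Postorder (L, R, root): [5, 6, 11, 9, 14, 8, 19, 42, 22]


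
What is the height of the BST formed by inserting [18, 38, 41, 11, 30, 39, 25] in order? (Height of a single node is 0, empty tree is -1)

Insertion order: [18, 38, 41, 11, 30, 39, 25]
Tree (level-order array): [18, 11, 38, None, None, 30, 41, 25, None, 39]
Compute height bottom-up (empty subtree = -1):
  height(11) = 1 + max(-1, -1) = 0
  height(25) = 1 + max(-1, -1) = 0
  height(30) = 1 + max(0, -1) = 1
  height(39) = 1 + max(-1, -1) = 0
  height(41) = 1 + max(0, -1) = 1
  height(38) = 1 + max(1, 1) = 2
  height(18) = 1 + max(0, 2) = 3
Height = 3


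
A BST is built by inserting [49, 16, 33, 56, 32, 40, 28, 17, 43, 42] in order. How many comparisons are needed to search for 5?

Search path for 5: 49 -> 16
Found: False
Comparisons: 2


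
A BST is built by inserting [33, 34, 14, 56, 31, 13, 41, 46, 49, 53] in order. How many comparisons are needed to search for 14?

Search path for 14: 33 -> 14
Found: True
Comparisons: 2


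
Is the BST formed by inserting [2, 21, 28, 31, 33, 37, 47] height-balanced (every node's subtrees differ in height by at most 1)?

Tree (level-order array): [2, None, 21, None, 28, None, 31, None, 33, None, 37, None, 47]
Definition: a tree is height-balanced if, at every node, |h(left) - h(right)| <= 1 (empty subtree has height -1).
Bottom-up per-node check:
  node 47: h_left=-1, h_right=-1, diff=0 [OK], height=0
  node 37: h_left=-1, h_right=0, diff=1 [OK], height=1
  node 33: h_left=-1, h_right=1, diff=2 [FAIL (|-1-1|=2 > 1)], height=2
  node 31: h_left=-1, h_right=2, diff=3 [FAIL (|-1-2|=3 > 1)], height=3
  node 28: h_left=-1, h_right=3, diff=4 [FAIL (|-1-3|=4 > 1)], height=4
  node 21: h_left=-1, h_right=4, diff=5 [FAIL (|-1-4|=5 > 1)], height=5
  node 2: h_left=-1, h_right=5, diff=6 [FAIL (|-1-5|=6 > 1)], height=6
Node 33 violates the condition: |-1 - 1| = 2 > 1.
Result: Not balanced


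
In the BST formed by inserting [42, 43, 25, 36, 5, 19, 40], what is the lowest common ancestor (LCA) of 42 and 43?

Tree insertion order: [42, 43, 25, 36, 5, 19, 40]
Tree (level-order array): [42, 25, 43, 5, 36, None, None, None, 19, None, 40]
In a BST, the LCA of p=42, q=43 is the first node v on the
root-to-leaf path with p <= v <= q (go left if both < v, right if both > v).
Walk from root:
  at 42: 42 <= 42 <= 43, this is the LCA
LCA = 42


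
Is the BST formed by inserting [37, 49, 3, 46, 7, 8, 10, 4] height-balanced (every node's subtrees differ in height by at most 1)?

Tree (level-order array): [37, 3, 49, None, 7, 46, None, 4, 8, None, None, None, None, None, 10]
Definition: a tree is height-balanced if, at every node, |h(left) - h(right)| <= 1 (empty subtree has height -1).
Bottom-up per-node check:
  node 4: h_left=-1, h_right=-1, diff=0 [OK], height=0
  node 10: h_left=-1, h_right=-1, diff=0 [OK], height=0
  node 8: h_left=-1, h_right=0, diff=1 [OK], height=1
  node 7: h_left=0, h_right=1, diff=1 [OK], height=2
  node 3: h_left=-1, h_right=2, diff=3 [FAIL (|-1-2|=3 > 1)], height=3
  node 46: h_left=-1, h_right=-1, diff=0 [OK], height=0
  node 49: h_left=0, h_right=-1, diff=1 [OK], height=1
  node 37: h_left=3, h_right=1, diff=2 [FAIL (|3-1|=2 > 1)], height=4
Node 3 violates the condition: |-1 - 2| = 3 > 1.
Result: Not balanced


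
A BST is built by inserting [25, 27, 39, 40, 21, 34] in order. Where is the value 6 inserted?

Starting tree (level order): [25, 21, 27, None, None, None, 39, 34, 40]
Insertion path: 25 -> 21
Result: insert 6 as left child of 21
Final tree (level order): [25, 21, 27, 6, None, None, 39, None, None, 34, 40]


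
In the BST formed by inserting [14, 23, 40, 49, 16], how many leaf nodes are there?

Tree built from: [14, 23, 40, 49, 16]
Tree (level-order array): [14, None, 23, 16, 40, None, None, None, 49]
Rule: A leaf has 0 children.
Per-node child counts:
  node 14: 1 child(ren)
  node 23: 2 child(ren)
  node 16: 0 child(ren)
  node 40: 1 child(ren)
  node 49: 0 child(ren)
Matching nodes: [16, 49]
Count of leaf nodes: 2


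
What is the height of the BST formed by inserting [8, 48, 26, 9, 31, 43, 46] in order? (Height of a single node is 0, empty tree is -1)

Insertion order: [8, 48, 26, 9, 31, 43, 46]
Tree (level-order array): [8, None, 48, 26, None, 9, 31, None, None, None, 43, None, 46]
Compute height bottom-up (empty subtree = -1):
  height(9) = 1 + max(-1, -1) = 0
  height(46) = 1 + max(-1, -1) = 0
  height(43) = 1 + max(-1, 0) = 1
  height(31) = 1 + max(-1, 1) = 2
  height(26) = 1 + max(0, 2) = 3
  height(48) = 1 + max(3, -1) = 4
  height(8) = 1 + max(-1, 4) = 5
Height = 5


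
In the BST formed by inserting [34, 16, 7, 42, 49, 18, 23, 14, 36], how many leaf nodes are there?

Tree built from: [34, 16, 7, 42, 49, 18, 23, 14, 36]
Tree (level-order array): [34, 16, 42, 7, 18, 36, 49, None, 14, None, 23]
Rule: A leaf has 0 children.
Per-node child counts:
  node 34: 2 child(ren)
  node 16: 2 child(ren)
  node 7: 1 child(ren)
  node 14: 0 child(ren)
  node 18: 1 child(ren)
  node 23: 0 child(ren)
  node 42: 2 child(ren)
  node 36: 0 child(ren)
  node 49: 0 child(ren)
Matching nodes: [14, 23, 36, 49]
Count of leaf nodes: 4


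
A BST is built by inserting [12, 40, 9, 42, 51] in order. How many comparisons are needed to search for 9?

Search path for 9: 12 -> 9
Found: True
Comparisons: 2


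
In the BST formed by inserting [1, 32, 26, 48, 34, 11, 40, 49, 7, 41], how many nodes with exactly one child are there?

Tree built from: [1, 32, 26, 48, 34, 11, 40, 49, 7, 41]
Tree (level-order array): [1, None, 32, 26, 48, 11, None, 34, 49, 7, None, None, 40, None, None, None, None, None, 41]
Rule: These are nodes with exactly 1 non-null child.
Per-node child counts:
  node 1: 1 child(ren)
  node 32: 2 child(ren)
  node 26: 1 child(ren)
  node 11: 1 child(ren)
  node 7: 0 child(ren)
  node 48: 2 child(ren)
  node 34: 1 child(ren)
  node 40: 1 child(ren)
  node 41: 0 child(ren)
  node 49: 0 child(ren)
Matching nodes: [1, 26, 11, 34, 40]
Count of nodes with exactly one child: 5


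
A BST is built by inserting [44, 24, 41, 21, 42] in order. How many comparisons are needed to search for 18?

Search path for 18: 44 -> 24 -> 21
Found: False
Comparisons: 3


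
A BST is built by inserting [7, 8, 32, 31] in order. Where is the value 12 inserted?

Starting tree (level order): [7, None, 8, None, 32, 31]
Insertion path: 7 -> 8 -> 32 -> 31
Result: insert 12 as left child of 31
Final tree (level order): [7, None, 8, None, 32, 31, None, 12]


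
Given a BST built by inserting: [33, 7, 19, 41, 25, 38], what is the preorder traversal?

Tree insertion order: [33, 7, 19, 41, 25, 38]
Tree (level-order array): [33, 7, 41, None, 19, 38, None, None, 25]
Preorder traversal: [33, 7, 19, 25, 41, 38]


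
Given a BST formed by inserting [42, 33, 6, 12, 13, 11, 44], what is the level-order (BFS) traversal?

Tree insertion order: [42, 33, 6, 12, 13, 11, 44]
Tree (level-order array): [42, 33, 44, 6, None, None, None, None, 12, 11, 13]
BFS from the root, enqueuing left then right child of each popped node:
  queue [42] -> pop 42, enqueue [33, 44], visited so far: [42]
  queue [33, 44] -> pop 33, enqueue [6], visited so far: [42, 33]
  queue [44, 6] -> pop 44, enqueue [none], visited so far: [42, 33, 44]
  queue [6] -> pop 6, enqueue [12], visited so far: [42, 33, 44, 6]
  queue [12] -> pop 12, enqueue [11, 13], visited so far: [42, 33, 44, 6, 12]
  queue [11, 13] -> pop 11, enqueue [none], visited so far: [42, 33, 44, 6, 12, 11]
  queue [13] -> pop 13, enqueue [none], visited so far: [42, 33, 44, 6, 12, 11, 13]
Result: [42, 33, 44, 6, 12, 11, 13]


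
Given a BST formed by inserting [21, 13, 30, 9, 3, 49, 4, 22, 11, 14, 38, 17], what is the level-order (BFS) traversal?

Tree insertion order: [21, 13, 30, 9, 3, 49, 4, 22, 11, 14, 38, 17]
Tree (level-order array): [21, 13, 30, 9, 14, 22, 49, 3, 11, None, 17, None, None, 38, None, None, 4]
BFS from the root, enqueuing left then right child of each popped node:
  queue [21] -> pop 21, enqueue [13, 30], visited so far: [21]
  queue [13, 30] -> pop 13, enqueue [9, 14], visited so far: [21, 13]
  queue [30, 9, 14] -> pop 30, enqueue [22, 49], visited so far: [21, 13, 30]
  queue [9, 14, 22, 49] -> pop 9, enqueue [3, 11], visited so far: [21, 13, 30, 9]
  queue [14, 22, 49, 3, 11] -> pop 14, enqueue [17], visited so far: [21, 13, 30, 9, 14]
  queue [22, 49, 3, 11, 17] -> pop 22, enqueue [none], visited so far: [21, 13, 30, 9, 14, 22]
  queue [49, 3, 11, 17] -> pop 49, enqueue [38], visited so far: [21, 13, 30, 9, 14, 22, 49]
  queue [3, 11, 17, 38] -> pop 3, enqueue [4], visited so far: [21, 13, 30, 9, 14, 22, 49, 3]
  queue [11, 17, 38, 4] -> pop 11, enqueue [none], visited so far: [21, 13, 30, 9, 14, 22, 49, 3, 11]
  queue [17, 38, 4] -> pop 17, enqueue [none], visited so far: [21, 13, 30, 9, 14, 22, 49, 3, 11, 17]
  queue [38, 4] -> pop 38, enqueue [none], visited so far: [21, 13, 30, 9, 14, 22, 49, 3, 11, 17, 38]
  queue [4] -> pop 4, enqueue [none], visited so far: [21, 13, 30, 9, 14, 22, 49, 3, 11, 17, 38, 4]
Result: [21, 13, 30, 9, 14, 22, 49, 3, 11, 17, 38, 4]


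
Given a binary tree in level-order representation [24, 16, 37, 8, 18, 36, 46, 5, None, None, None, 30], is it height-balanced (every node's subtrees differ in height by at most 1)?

Tree (level-order array): [24, 16, 37, 8, 18, 36, 46, 5, None, None, None, 30]
Definition: a tree is height-balanced if, at every node, |h(left) - h(right)| <= 1 (empty subtree has height -1).
Bottom-up per-node check:
  node 5: h_left=-1, h_right=-1, diff=0 [OK], height=0
  node 8: h_left=0, h_right=-1, diff=1 [OK], height=1
  node 18: h_left=-1, h_right=-1, diff=0 [OK], height=0
  node 16: h_left=1, h_right=0, diff=1 [OK], height=2
  node 30: h_left=-1, h_right=-1, diff=0 [OK], height=0
  node 36: h_left=0, h_right=-1, diff=1 [OK], height=1
  node 46: h_left=-1, h_right=-1, diff=0 [OK], height=0
  node 37: h_left=1, h_right=0, diff=1 [OK], height=2
  node 24: h_left=2, h_right=2, diff=0 [OK], height=3
All nodes satisfy the balance condition.
Result: Balanced


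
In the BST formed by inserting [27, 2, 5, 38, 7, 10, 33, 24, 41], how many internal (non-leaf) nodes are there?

Tree built from: [27, 2, 5, 38, 7, 10, 33, 24, 41]
Tree (level-order array): [27, 2, 38, None, 5, 33, 41, None, 7, None, None, None, None, None, 10, None, 24]
Rule: An internal node has at least one child.
Per-node child counts:
  node 27: 2 child(ren)
  node 2: 1 child(ren)
  node 5: 1 child(ren)
  node 7: 1 child(ren)
  node 10: 1 child(ren)
  node 24: 0 child(ren)
  node 38: 2 child(ren)
  node 33: 0 child(ren)
  node 41: 0 child(ren)
Matching nodes: [27, 2, 5, 7, 10, 38]
Count of internal (non-leaf) nodes: 6


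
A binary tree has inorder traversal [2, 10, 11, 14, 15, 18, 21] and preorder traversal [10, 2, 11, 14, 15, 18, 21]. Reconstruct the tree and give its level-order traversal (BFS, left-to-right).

Inorder:  [2, 10, 11, 14, 15, 18, 21]
Preorder: [10, 2, 11, 14, 15, 18, 21]
Algorithm: preorder visits root first, so consume preorder in order;
for each root, split the current inorder slice at that value into
left-subtree inorder and right-subtree inorder, then recurse.
Recursive splits:
  root=10; inorder splits into left=[2], right=[11, 14, 15, 18, 21]
  root=2; inorder splits into left=[], right=[]
  root=11; inorder splits into left=[], right=[14, 15, 18, 21]
  root=14; inorder splits into left=[], right=[15, 18, 21]
  root=15; inorder splits into left=[], right=[18, 21]
  root=18; inorder splits into left=[], right=[21]
  root=21; inorder splits into left=[], right=[]
Reconstructed level-order: [10, 2, 11, 14, 15, 18, 21]


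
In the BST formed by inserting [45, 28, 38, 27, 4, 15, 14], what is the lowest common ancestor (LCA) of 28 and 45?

Tree insertion order: [45, 28, 38, 27, 4, 15, 14]
Tree (level-order array): [45, 28, None, 27, 38, 4, None, None, None, None, 15, 14]
In a BST, the LCA of p=28, q=45 is the first node v on the
root-to-leaf path with p <= v <= q (go left if both < v, right if both > v).
Walk from root:
  at 45: 28 <= 45 <= 45, this is the LCA
LCA = 45


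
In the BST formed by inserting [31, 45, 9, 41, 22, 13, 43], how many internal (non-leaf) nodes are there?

Tree built from: [31, 45, 9, 41, 22, 13, 43]
Tree (level-order array): [31, 9, 45, None, 22, 41, None, 13, None, None, 43]
Rule: An internal node has at least one child.
Per-node child counts:
  node 31: 2 child(ren)
  node 9: 1 child(ren)
  node 22: 1 child(ren)
  node 13: 0 child(ren)
  node 45: 1 child(ren)
  node 41: 1 child(ren)
  node 43: 0 child(ren)
Matching nodes: [31, 9, 22, 45, 41]
Count of internal (non-leaf) nodes: 5


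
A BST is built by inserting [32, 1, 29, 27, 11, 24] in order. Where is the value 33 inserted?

Starting tree (level order): [32, 1, None, None, 29, 27, None, 11, None, None, 24]
Insertion path: 32
Result: insert 33 as right child of 32
Final tree (level order): [32, 1, 33, None, 29, None, None, 27, None, 11, None, None, 24]


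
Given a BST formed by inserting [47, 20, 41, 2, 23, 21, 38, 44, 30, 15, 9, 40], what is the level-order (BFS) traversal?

Tree insertion order: [47, 20, 41, 2, 23, 21, 38, 44, 30, 15, 9, 40]
Tree (level-order array): [47, 20, None, 2, 41, None, 15, 23, 44, 9, None, 21, 38, None, None, None, None, None, None, 30, 40]
BFS from the root, enqueuing left then right child of each popped node:
  queue [47] -> pop 47, enqueue [20], visited so far: [47]
  queue [20] -> pop 20, enqueue [2, 41], visited so far: [47, 20]
  queue [2, 41] -> pop 2, enqueue [15], visited so far: [47, 20, 2]
  queue [41, 15] -> pop 41, enqueue [23, 44], visited so far: [47, 20, 2, 41]
  queue [15, 23, 44] -> pop 15, enqueue [9], visited so far: [47, 20, 2, 41, 15]
  queue [23, 44, 9] -> pop 23, enqueue [21, 38], visited so far: [47, 20, 2, 41, 15, 23]
  queue [44, 9, 21, 38] -> pop 44, enqueue [none], visited so far: [47, 20, 2, 41, 15, 23, 44]
  queue [9, 21, 38] -> pop 9, enqueue [none], visited so far: [47, 20, 2, 41, 15, 23, 44, 9]
  queue [21, 38] -> pop 21, enqueue [none], visited so far: [47, 20, 2, 41, 15, 23, 44, 9, 21]
  queue [38] -> pop 38, enqueue [30, 40], visited so far: [47, 20, 2, 41, 15, 23, 44, 9, 21, 38]
  queue [30, 40] -> pop 30, enqueue [none], visited so far: [47, 20, 2, 41, 15, 23, 44, 9, 21, 38, 30]
  queue [40] -> pop 40, enqueue [none], visited so far: [47, 20, 2, 41, 15, 23, 44, 9, 21, 38, 30, 40]
Result: [47, 20, 2, 41, 15, 23, 44, 9, 21, 38, 30, 40]


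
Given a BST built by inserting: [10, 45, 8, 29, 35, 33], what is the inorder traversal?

Tree insertion order: [10, 45, 8, 29, 35, 33]
Tree (level-order array): [10, 8, 45, None, None, 29, None, None, 35, 33]
Inorder traversal: [8, 10, 29, 33, 35, 45]


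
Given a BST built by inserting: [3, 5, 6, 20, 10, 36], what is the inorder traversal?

Tree insertion order: [3, 5, 6, 20, 10, 36]
Tree (level-order array): [3, None, 5, None, 6, None, 20, 10, 36]
Inorder traversal: [3, 5, 6, 10, 20, 36]


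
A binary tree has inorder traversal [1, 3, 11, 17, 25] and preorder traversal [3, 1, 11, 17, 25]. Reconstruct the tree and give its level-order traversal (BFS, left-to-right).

Inorder:  [1, 3, 11, 17, 25]
Preorder: [3, 1, 11, 17, 25]
Algorithm: preorder visits root first, so consume preorder in order;
for each root, split the current inorder slice at that value into
left-subtree inorder and right-subtree inorder, then recurse.
Recursive splits:
  root=3; inorder splits into left=[1], right=[11, 17, 25]
  root=1; inorder splits into left=[], right=[]
  root=11; inorder splits into left=[], right=[17, 25]
  root=17; inorder splits into left=[], right=[25]
  root=25; inorder splits into left=[], right=[]
Reconstructed level-order: [3, 1, 11, 17, 25]


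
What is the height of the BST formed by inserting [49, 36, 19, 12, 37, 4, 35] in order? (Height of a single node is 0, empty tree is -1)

Insertion order: [49, 36, 19, 12, 37, 4, 35]
Tree (level-order array): [49, 36, None, 19, 37, 12, 35, None, None, 4]
Compute height bottom-up (empty subtree = -1):
  height(4) = 1 + max(-1, -1) = 0
  height(12) = 1 + max(0, -1) = 1
  height(35) = 1 + max(-1, -1) = 0
  height(19) = 1 + max(1, 0) = 2
  height(37) = 1 + max(-1, -1) = 0
  height(36) = 1 + max(2, 0) = 3
  height(49) = 1 + max(3, -1) = 4
Height = 4


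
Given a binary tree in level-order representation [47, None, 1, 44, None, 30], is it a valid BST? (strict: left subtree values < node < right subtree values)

Level-order array: [47, None, 1, 44, None, 30]
Validate using subtree bounds (lo, hi): at each node, require lo < value < hi,
then recurse left with hi=value and right with lo=value.
Preorder trace (stopping at first violation):
  at node 47 with bounds (-inf, +inf): OK
  at node 1 with bounds (47, +inf): VIOLATION
Node 1 violates its bound: not (47 < 1 < +inf).
Result: Not a valid BST


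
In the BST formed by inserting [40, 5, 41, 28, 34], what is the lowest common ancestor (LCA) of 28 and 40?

Tree insertion order: [40, 5, 41, 28, 34]
Tree (level-order array): [40, 5, 41, None, 28, None, None, None, 34]
In a BST, the LCA of p=28, q=40 is the first node v on the
root-to-leaf path with p <= v <= q (go left if both < v, right if both > v).
Walk from root:
  at 40: 28 <= 40 <= 40, this is the LCA
LCA = 40


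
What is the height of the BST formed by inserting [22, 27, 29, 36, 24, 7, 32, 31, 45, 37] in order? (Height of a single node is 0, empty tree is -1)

Insertion order: [22, 27, 29, 36, 24, 7, 32, 31, 45, 37]
Tree (level-order array): [22, 7, 27, None, None, 24, 29, None, None, None, 36, 32, 45, 31, None, 37]
Compute height bottom-up (empty subtree = -1):
  height(7) = 1 + max(-1, -1) = 0
  height(24) = 1 + max(-1, -1) = 0
  height(31) = 1 + max(-1, -1) = 0
  height(32) = 1 + max(0, -1) = 1
  height(37) = 1 + max(-1, -1) = 0
  height(45) = 1 + max(0, -1) = 1
  height(36) = 1 + max(1, 1) = 2
  height(29) = 1 + max(-1, 2) = 3
  height(27) = 1 + max(0, 3) = 4
  height(22) = 1 + max(0, 4) = 5
Height = 5


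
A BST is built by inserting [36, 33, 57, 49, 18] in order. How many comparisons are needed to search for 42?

Search path for 42: 36 -> 57 -> 49
Found: False
Comparisons: 3


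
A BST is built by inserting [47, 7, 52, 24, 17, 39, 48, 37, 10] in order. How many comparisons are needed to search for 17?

Search path for 17: 47 -> 7 -> 24 -> 17
Found: True
Comparisons: 4


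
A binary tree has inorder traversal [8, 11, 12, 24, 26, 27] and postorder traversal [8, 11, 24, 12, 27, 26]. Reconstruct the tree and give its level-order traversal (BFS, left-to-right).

Inorder:   [8, 11, 12, 24, 26, 27]
Postorder: [8, 11, 24, 12, 27, 26]
Algorithm: postorder visits root last, so walk postorder right-to-left;
each value is the root of the current inorder slice — split it at that
value, recurse on the right subtree first, then the left.
Recursive splits:
  root=26; inorder splits into left=[8, 11, 12, 24], right=[27]
  root=27; inorder splits into left=[], right=[]
  root=12; inorder splits into left=[8, 11], right=[24]
  root=24; inorder splits into left=[], right=[]
  root=11; inorder splits into left=[8], right=[]
  root=8; inorder splits into left=[], right=[]
Reconstructed level-order: [26, 12, 27, 11, 24, 8]


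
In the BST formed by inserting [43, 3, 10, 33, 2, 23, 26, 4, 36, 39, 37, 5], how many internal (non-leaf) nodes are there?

Tree built from: [43, 3, 10, 33, 2, 23, 26, 4, 36, 39, 37, 5]
Tree (level-order array): [43, 3, None, 2, 10, None, None, 4, 33, None, 5, 23, 36, None, None, None, 26, None, 39, None, None, 37]
Rule: An internal node has at least one child.
Per-node child counts:
  node 43: 1 child(ren)
  node 3: 2 child(ren)
  node 2: 0 child(ren)
  node 10: 2 child(ren)
  node 4: 1 child(ren)
  node 5: 0 child(ren)
  node 33: 2 child(ren)
  node 23: 1 child(ren)
  node 26: 0 child(ren)
  node 36: 1 child(ren)
  node 39: 1 child(ren)
  node 37: 0 child(ren)
Matching nodes: [43, 3, 10, 4, 33, 23, 36, 39]
Count of internal (non-leaf) nodes: 8


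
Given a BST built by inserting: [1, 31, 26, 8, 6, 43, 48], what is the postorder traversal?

Tree insertion order: [1, 31, 26, 8, 6, 43, 48]
Tree (level-order array): [1, None, 31, 26, 43, 8, None, None, 48, 6]
Postorder traversal: [6, 8, 26, 48, 43, 31, 1]


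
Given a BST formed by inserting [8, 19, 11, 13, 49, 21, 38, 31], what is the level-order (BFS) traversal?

Tree insertion order: [8, 19, 11, 13, 49, 21, 38, 31]
Tree (level-order array): [8, None, 19, 11, 49, None, 13, 21, None, None, None, None, 38, 31]
BFS from the root, enqueuing left then right child of each popped node:
  queue [8] -> pop 8, enqueue [19], visited so far: [8]
  queue [19] -> pop 19, enqueue [11, 49], visited so far: [8, 19]
  queue [11, 49] -> pop 11, enqueue [13], visited so far: [8, 19, 11]
  queue [49, 13] -> pop 49, enqueue [21], visited so far: [8, 19, 11, 49]
  queue [13, 21] -> pop 13, enqueue [none], visited so far: [8, 19, 11, 49, 13]
  queue [21] -> pop 21, enqueue [38], visited so far: [8, 19, 11, 49, 13, 21]
  queue [38] -> pop 38, enqueue [31], visited so far: [8, 19, 11, 49, 13, 21, 38]
  queue [31] -> pop 31, enqueue [none], visited so far: [8, 19, 11, 49, 13, 21, 38, 31]
Result: [8, 19, 11, 49, 13, 21, 38, 31]
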